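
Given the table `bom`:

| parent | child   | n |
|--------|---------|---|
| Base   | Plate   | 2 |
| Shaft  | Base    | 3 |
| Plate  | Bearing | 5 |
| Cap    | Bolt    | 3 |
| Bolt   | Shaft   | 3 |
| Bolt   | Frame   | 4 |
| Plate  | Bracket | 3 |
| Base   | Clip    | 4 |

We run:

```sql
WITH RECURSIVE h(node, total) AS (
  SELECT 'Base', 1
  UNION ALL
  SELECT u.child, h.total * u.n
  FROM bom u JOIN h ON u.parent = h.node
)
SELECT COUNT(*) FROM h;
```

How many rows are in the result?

5

Base: (Base, total=1).
Iteration 1: components of {Base} -> Clip = 1*4 = 4, Plate = 1*2 = 2.
Iteration 2: components of {Clip,Plate} -> Bearing = 2*5 = 10, Bracket = 2*3 = 6.
Iteration 3: no further components; recursion stops.
Total rows emitted: 5.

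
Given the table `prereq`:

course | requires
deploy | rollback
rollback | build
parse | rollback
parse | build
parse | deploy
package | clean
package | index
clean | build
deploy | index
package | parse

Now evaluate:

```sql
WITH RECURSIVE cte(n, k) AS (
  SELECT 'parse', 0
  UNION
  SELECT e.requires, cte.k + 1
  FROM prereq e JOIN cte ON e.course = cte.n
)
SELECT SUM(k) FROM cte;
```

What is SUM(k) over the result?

Base: (parse, k=0).
Iteration 1: edges from {parse} -> (build, k=1), (deploy, k=1), (rollback, k=1).
Iteration 2: edges from {build,deploy,rollback} -> (build, k=2), (index, k=2), (rollback, k=2).
Iteration 3: edges from {build,index,rollback} -> (build, k=3).
Iteration 4: no outgoing edges from {build}; recursion stops.
SUM(k) = 0 + 1 + 1 + 1 + 2 + 2 + 2 + 3 = 12.

12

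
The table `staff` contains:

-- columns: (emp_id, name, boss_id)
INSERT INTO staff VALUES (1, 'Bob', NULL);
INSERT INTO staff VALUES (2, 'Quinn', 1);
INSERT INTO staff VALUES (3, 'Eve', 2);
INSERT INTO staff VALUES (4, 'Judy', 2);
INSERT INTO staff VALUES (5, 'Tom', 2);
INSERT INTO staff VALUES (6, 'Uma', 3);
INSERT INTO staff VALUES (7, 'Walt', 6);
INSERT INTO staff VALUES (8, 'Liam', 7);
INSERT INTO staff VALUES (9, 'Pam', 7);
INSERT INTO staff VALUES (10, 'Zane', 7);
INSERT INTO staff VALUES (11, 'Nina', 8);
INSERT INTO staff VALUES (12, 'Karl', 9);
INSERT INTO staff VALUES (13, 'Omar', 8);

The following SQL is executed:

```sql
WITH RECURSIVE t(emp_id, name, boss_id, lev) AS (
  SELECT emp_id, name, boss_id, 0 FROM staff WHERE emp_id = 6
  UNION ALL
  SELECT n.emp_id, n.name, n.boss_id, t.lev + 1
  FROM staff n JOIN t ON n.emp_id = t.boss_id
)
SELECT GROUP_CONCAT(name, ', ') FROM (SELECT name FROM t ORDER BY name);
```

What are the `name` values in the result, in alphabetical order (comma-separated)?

Bob, Eve, Quinn, Uma

Base: emp_id=6 (Uma), boss_id=3, lev 0.
Iteration 1: join on emp_id=3 -> Eve (id 3, boss_id=2, lev 1).
Iteration 2: join on emp_id=2 -> Quinn (id 2, boss_id=1, lev 2).
Iteration 3: join on emp_id=1 -> Bob (id 1, boss_id=NULL, lev 3).
Iteration 4: boss_id is NULL; no match; recursion stops.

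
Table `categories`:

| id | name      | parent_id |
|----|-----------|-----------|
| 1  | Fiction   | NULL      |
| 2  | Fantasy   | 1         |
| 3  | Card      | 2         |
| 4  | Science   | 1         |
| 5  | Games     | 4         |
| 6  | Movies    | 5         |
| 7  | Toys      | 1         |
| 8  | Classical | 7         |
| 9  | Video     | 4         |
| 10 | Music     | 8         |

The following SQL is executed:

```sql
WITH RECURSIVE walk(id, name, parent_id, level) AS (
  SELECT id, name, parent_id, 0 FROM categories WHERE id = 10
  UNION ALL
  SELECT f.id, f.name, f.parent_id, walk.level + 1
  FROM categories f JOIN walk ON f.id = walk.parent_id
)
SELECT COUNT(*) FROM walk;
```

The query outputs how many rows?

Base: id=10 (Music), parent_id=8, level 0.
Iteration 1: join on id=8 -> Classical (id 8, parent_id=7, level 1).
Iteration 2: join on id=7 -> Toys (id 7, parent_id=1, level 2).
Iteration 3: join on id=1 -> Fiction (id 1, parent_id=NULL, level 3).
Iteration 4: parent_id is NULL; no match; recursion stops.
Total rows emitted: 4.

4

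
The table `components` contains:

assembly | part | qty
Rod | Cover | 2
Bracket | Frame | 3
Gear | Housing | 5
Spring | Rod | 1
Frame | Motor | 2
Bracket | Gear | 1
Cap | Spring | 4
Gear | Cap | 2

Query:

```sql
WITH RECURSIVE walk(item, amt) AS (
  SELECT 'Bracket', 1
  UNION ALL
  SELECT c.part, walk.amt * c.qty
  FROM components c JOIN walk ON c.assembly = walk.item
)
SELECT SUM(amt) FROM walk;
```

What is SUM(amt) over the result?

50

Base: (Bracket, amt=1).
Iteration 1: components of {Bracket} -> Frame = 1*3 = 3, Gear = 1*1 = 1.
Iteration 2: components of {Frame,Gear} -> Cap = 1*2 = 2, Housing = 1*5 = 5, Motor = 3*2 = 6.
Iteration 3: components of {Cap,Housing,Motor} -> Spring = 2*4 = 8.
Iteration 4: components of {Spring} -> Rod = 8*1 = 8.
Iteration 5: components of {Rod} -> Cover = 8*2 = 16.
Iteration 6: no further components; recursion stops.
SUM(amt) = 1 + 1 + 3 + 2 + 5 + 6 + 8 + 8 + 16 = 50.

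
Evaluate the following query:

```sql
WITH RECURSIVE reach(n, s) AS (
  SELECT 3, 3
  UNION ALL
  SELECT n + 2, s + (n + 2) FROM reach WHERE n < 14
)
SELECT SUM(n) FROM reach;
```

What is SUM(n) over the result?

Base: n=3, s=3.
Iteration 1: 3 < 14 holds -> n = 3 + 2 = 5, s = 3 + 5 = 8.
Iteration 2: 5 < 14 holds -> n = 5 + 2 = 7, s = 8 + 7 = 15.
Iteration 3: 7 < 14 holds -> n = 7 + 2 = 9, s = 15 + 9 = 24.
Iteration 4: 9 < 14 holds -> n = 9 + 2 = 11, s = 24 + 11 = 35.
Iteration 5: 11 < 14 holds -> n = 11 + 2 = 13, s = 35 + 13 = 48.
Iteration 6: 13 < 14 holds -> n = 13 + 2 = 15, s = 48 + 15 = 63.
Iteration 7: 15 < 14 fails; recursion stops.
SUM(n) = 3 + 5 + 7 + 9 + 11 + 13 + 15 = 63.

63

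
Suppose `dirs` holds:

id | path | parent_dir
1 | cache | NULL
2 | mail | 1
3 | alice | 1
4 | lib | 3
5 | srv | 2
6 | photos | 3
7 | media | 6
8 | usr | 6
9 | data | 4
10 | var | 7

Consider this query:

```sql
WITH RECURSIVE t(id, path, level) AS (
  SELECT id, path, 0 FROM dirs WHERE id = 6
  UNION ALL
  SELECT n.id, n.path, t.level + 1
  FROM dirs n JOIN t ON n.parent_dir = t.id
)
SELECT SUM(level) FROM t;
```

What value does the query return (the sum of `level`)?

Base: id=6 (photos) at level 0.
Iteration 1: rows with parent_dir in {6} -> media (id 7, level 1), usr (id 8, level 1).
Iteration 2: rows with parent_dir in {7,8} -> var (id 10, level 2).
Iteration 3: no rows with parent_dir in {10}; recursion stops.
SUM(level) = 0 + 1 + 1 + 2 = 4.

4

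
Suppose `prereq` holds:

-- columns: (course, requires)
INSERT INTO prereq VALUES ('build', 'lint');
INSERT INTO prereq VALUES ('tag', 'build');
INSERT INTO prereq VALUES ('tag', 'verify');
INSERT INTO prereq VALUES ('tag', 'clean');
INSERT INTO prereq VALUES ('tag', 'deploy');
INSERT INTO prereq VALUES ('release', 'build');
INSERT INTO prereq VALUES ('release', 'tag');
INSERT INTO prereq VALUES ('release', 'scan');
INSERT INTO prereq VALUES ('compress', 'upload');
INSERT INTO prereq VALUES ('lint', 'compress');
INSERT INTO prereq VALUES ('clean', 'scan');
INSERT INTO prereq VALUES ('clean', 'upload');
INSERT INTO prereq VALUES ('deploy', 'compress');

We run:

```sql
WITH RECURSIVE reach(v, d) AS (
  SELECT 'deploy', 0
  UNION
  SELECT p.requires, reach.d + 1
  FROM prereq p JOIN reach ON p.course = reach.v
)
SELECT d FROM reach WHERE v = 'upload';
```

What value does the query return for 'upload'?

Base: (deploy, d=0).
Iteration 1: edges from {deploy} -> (compress, d=1).
Iteration 2: edges from {compress} -> (upload, d=2).
Iteration 3: no outgoing edges from {upload}; recursion stops.

2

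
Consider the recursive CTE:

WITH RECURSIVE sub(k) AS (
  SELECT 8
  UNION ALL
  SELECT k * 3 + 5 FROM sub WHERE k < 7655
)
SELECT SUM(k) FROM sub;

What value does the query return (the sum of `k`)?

Base: k=8.
Iteration 1: 8 < 7655 holds -> k = 8 * 3 + 5 = 29.
Iteration 2: 29 < 7655 holds -> k = 29 * 3 + 5 = 92.
Iteration 3: 92 < 7655 holds -> k = 92 * 3 + 5 = 281.
Iteration 4: 281 < 7655 holds -> k = 281 * 3 + 5 = 848.
Iteration 5: 848 < 7655 holds -> k = 848 * 3 + 5 = 2549.
Iteration 6: 2549 < 7655 holds -> k = 2549 * 3 + 5 = 7652.
Iteration 7: 7652 < 7655 holds -> k = 7652 * 3 + 5 = 22961.
Iteration 8: 22961 < 7655 fails; recursion stops.
SUM(k) = 8 + 29 + 92 + 281 + 848 + 2549 + 7652 + 22961 = 34420.

34420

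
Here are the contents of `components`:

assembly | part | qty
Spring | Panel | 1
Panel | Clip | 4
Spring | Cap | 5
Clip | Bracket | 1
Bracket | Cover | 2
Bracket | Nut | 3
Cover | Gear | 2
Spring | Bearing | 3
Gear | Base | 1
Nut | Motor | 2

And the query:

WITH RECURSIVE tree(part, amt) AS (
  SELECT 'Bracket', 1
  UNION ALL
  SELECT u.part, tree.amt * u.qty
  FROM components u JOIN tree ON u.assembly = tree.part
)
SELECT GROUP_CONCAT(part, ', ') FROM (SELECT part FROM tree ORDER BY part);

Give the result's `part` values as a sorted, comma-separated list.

Base, Bracket, Cover, Gear, Motor, Nut

Base: (Bracket, amt=1).
Iteration 1: components of {Bracket} -> Cover = 1*2 = 2, Nut = 1*3 = 3.
Iteration 2: components of {Cover,Nut} -> Gear = 2*2 = 4, Motor = 3*2 = 6.
Iteration 3: components of {Gear,Motor} -> Base = 4*1 = 4.
Iteration 4: no further components; recursion stops.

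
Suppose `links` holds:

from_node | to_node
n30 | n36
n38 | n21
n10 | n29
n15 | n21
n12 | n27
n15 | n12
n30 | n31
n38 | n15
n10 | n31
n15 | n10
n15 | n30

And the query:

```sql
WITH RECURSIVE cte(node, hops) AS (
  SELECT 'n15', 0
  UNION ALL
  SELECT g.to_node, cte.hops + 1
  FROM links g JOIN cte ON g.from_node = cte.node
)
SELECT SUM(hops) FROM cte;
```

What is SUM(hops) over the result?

14

Base: (n15, hops=0).
Iteration 1: edges from {n15} -> (n10, hops=1), (n12, hops=1), (n21, hops=1), (n30, hops=1).
Iteration 2: edges from {n10,n12,n21,n30} -> (n27, hops=2), (n29, hops=2), (n31, hops=2) x2, (n36, hops=2). [UNION ALL keeps all 5 new rows, including repeats]
Iteration 3: no outgoing edges from {n27,n29,n31,n36}; recursion stops.
SUM(hops) = 0 + 1 + 1 + 1 + 1 + 2 + 2 + 2 + 2 + 2 = 14.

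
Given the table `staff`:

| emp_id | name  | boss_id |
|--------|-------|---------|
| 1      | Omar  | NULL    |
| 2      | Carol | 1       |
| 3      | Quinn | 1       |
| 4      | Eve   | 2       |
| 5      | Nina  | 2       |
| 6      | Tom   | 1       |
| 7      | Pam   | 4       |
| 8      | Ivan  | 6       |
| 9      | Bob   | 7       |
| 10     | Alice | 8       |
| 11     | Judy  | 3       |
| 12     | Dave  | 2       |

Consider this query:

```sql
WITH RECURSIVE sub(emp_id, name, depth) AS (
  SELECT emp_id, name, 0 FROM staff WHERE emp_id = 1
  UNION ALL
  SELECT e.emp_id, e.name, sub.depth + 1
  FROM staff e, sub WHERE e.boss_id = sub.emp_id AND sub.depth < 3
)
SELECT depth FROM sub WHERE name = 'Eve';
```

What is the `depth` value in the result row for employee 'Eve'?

2

Base: emp_id=1 (Omar) at depth 0.
Iteration 1: rows with boss_id in {1} -> Carol (id 2, depth 1), Quinn (id 3, depth 1), Tom (id 6, depth 1).
Iteration 2: rows with boss_id in {2,3,6} -> Eve (id 4, depth 2), Nina (id 5, depth 2), Ivan (id 8, depth 2), Judy (id 11, depth 2), Dave (id 12, depth 2).
Iteration 3: rows with boss_id in {4,5,8,11,12} -> Pam (id 7, depth 3), Alice (id 10, depth 3).
Iteration 4: depth < 3 fails for all current rows; recursion stops.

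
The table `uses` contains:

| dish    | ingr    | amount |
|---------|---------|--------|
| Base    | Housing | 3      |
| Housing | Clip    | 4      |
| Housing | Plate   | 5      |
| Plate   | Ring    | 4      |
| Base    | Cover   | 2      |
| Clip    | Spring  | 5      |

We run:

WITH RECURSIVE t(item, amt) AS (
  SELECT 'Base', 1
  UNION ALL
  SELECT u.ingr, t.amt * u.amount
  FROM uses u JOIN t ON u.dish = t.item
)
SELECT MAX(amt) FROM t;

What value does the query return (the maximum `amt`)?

Base: (Base, amt=1).
Iteration 1: components of {Base} -> Cover = 1*2 = 2, Housing = 1*3 = 3.
Iteration 2: components of {Cover,Housing} -> Clip = 3*4 = 12, Plate = 3*5 = 15.
Iteration 3: components of {Clip,Plate} -> Ring = 15*4 = 60, Spring = 12*5 = 60.
Iteration 4: no further components; recursion stops.
amt values: 1, 3, 2, 12, 15, 60, 60; the maximum is 60.

60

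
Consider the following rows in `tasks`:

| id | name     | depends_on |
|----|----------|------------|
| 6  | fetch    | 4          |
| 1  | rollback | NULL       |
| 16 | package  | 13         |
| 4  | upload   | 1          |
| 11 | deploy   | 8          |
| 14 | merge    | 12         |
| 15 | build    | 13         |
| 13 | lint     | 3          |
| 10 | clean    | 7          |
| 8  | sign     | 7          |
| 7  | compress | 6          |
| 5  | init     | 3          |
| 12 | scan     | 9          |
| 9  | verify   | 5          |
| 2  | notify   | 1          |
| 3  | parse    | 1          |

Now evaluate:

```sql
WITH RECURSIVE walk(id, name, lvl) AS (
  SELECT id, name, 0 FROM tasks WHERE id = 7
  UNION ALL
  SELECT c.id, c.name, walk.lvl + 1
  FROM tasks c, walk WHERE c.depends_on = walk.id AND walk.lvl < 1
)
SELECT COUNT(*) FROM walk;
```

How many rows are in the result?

3

Base: id=7 (compress) at lvl 0.
Iteration 1: rows with depends_on in {7} -> sign (id 8, lvl 1), clean (id 10, lvl 1).
Iteration 2: lvl < 1 fails for all current rows; recursion stops.
Total rows emitted: 3.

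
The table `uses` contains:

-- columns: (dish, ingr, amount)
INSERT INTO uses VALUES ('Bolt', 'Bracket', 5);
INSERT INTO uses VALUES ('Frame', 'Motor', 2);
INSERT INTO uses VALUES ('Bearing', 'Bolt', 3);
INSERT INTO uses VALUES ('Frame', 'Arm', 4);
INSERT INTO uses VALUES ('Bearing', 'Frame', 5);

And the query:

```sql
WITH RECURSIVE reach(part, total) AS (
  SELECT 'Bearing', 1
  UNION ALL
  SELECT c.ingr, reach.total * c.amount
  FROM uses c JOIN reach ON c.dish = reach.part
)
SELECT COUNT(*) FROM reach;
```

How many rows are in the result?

6

Base: (Bearing, total=1).
Iteration 1: components of {Bearing} -> Bolt = 1*3 = 3, Frame = 1*5 = 5.
Iteration 2: components of {Bolt,Frame} -> Arm = 5*4 = 20, Bracket = 3*5 = 15, Motor = 5*2 = 10.
Iteration 3: no further components; recursion stops.
Total rows emitted: 6.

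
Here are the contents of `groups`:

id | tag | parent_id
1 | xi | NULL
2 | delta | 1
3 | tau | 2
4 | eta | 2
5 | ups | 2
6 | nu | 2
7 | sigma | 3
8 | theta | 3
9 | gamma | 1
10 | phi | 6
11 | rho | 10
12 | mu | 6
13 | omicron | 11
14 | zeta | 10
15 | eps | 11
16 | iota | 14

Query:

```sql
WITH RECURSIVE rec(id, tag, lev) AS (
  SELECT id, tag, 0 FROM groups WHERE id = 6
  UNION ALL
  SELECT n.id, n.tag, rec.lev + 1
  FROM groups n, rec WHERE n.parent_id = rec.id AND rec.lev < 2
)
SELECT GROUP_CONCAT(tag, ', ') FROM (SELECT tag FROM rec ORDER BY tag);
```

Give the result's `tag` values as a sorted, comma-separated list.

mu, nu, phi, rho, zeta

Base: id=6 (nu) at lev 0.
Iteration 1: rows with parent_id in {6} -> phi (id 10, lev 1), mu (id 12, lev 1).
Iteration 2: rows with parent_id in {10,12} -> rho (id 11, lev 2), zeta (id 14, lev 2).
Iteration 3: lev < 2 fails for all current rows; recursion stops.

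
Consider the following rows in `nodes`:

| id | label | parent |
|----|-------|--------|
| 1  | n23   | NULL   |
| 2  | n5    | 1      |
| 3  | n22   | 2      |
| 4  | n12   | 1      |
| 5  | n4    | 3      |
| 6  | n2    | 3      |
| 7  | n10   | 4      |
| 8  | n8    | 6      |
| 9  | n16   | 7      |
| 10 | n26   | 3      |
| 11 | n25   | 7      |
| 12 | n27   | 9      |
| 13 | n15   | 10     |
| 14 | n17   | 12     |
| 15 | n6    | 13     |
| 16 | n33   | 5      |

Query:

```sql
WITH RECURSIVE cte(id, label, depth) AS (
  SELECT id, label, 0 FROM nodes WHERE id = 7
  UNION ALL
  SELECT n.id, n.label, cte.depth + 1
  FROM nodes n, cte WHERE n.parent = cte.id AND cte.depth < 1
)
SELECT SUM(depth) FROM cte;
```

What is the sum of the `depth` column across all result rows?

Base: id=7 (n10) at depth 0.
Iteration 1: rows with parent in {7} -> n16 (id 9, depth 1), n25 (id 11, depth 1).
Iteration 2: depth < 1 fails for all current rows; recursion stops.
SUM(depth) = 0 + 1 + 1 = 2.

2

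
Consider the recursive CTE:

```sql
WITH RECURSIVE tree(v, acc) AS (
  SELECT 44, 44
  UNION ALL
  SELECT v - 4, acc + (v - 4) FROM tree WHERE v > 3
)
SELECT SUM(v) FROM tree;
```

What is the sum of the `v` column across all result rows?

264

Base: v=44, acc=44.
Iteration 1: 44 > 3 holds -> v = 44 - 4 = 40, acc = 44 + 40 = 84.
Iteration 2: 40 > 3 holds -> v = 40 - 4 = 36, acc = 84 + 36 = 120.
Iteration 3: 36 > 3 holds -> v = 36 - 4 = 32, acc = 120 + 32 = 152.
Iteration 4: 32 > 3 holds -> v = 32 - 4 = 28, acc = 152 + 28 = 180.
Iteration 5: 28 > 3 holds -> v = 28 - 4 = 24, acc = 180 + 24 = 204.
Iteration 6: 24 > 3 holds -> v = 24 - 4 = 20, acc = 204 + 20 = 224.
Iteration 7: 20 > 3 holds -> v = 20 - 4 = 16, acc = 224 + 16 = 240.
Iteration 8: 16 > 3 holds -> v = 16 - 4 = 12, acc = 240 + 12 = 252.
Iteration 9: 12 > 3 holds -> v = 12 - 4 = 8, acc = 252 + 8 = 260.
Iteration 10: 8 > 3 holds -> v = 8 - 4 = 4, acc = 260 + 4 = 264.
Iteration 11: 4 > 3 holds -> v = 4 - 4 = 0, acc = 264 + 0 = 264.
Iteration 12: 0 > 3 fails; recursion stops.
SUM(v) = 44 + 40 + 36 + 32 + 28 + 24 + 20 + 16 + 12 + 8 + 4 + 0 = 264.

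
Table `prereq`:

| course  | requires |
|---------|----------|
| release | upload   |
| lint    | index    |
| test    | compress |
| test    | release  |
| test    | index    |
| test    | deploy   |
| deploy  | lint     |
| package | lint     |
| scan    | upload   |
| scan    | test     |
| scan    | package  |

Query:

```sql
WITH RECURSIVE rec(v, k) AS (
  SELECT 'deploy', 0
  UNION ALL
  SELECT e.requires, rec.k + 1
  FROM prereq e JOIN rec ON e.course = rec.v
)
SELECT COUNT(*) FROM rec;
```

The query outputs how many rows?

3

Base: (deploy, k=0).
Iteration 1: edges from {deploy} -> (lint, k=1).
Iteration 2: edges from {lint} -> (index, k=2).
Iteration 3: no outgoing edges from {index}; recursion stops.
Total rows emitted: 3.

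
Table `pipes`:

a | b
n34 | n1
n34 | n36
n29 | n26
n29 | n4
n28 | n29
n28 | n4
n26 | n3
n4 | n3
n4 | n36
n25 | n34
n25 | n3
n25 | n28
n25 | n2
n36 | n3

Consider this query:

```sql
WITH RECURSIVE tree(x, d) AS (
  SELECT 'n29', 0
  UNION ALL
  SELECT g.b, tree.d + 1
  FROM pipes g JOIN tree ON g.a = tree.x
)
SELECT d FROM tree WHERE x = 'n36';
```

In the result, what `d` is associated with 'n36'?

Base: (n29, d=0).
Iteration 1: edges from {n29} -> (n26, d=1), (n4, d=1).
Iteration 2: edges from {n26,n4} -> (n3, d=2) x2, (n36, d=2). [UNION ALL keeps all 3 new rows, including repeats]
Iteration 3: edges from {n3,n36} -> (n3, d=3).
Iteration 4: no outgoing edges from {n3}; recursion stops.

2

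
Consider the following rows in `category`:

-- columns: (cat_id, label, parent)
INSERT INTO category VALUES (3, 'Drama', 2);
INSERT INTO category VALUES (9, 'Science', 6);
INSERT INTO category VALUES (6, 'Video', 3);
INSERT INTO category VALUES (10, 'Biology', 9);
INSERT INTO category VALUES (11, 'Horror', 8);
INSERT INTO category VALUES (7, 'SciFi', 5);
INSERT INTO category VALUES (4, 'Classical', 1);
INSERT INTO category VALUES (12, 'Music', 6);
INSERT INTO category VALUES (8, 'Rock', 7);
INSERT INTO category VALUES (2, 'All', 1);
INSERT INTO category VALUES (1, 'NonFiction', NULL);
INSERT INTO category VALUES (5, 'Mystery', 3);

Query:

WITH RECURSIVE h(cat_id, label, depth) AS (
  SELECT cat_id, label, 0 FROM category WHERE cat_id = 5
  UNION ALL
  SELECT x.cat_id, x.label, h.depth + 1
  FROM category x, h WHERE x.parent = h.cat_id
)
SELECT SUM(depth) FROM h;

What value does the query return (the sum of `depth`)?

Base: cat_id=5 (Mystery) at depth 0.
Iteration 1: rows with parent in {5} -> SciFi (id 7, depth 1).
Iteration 2: rows with parent in {7} -> Rock (id 8, depth 2).
Iteration 3: rows with parent in {8} -> Horror (id 11, depth 3).
Iteration 4: no rows with parent in {11}; recursion stops.
SUM(depth) = 0 + 1 + 2 + 3 = 6.

6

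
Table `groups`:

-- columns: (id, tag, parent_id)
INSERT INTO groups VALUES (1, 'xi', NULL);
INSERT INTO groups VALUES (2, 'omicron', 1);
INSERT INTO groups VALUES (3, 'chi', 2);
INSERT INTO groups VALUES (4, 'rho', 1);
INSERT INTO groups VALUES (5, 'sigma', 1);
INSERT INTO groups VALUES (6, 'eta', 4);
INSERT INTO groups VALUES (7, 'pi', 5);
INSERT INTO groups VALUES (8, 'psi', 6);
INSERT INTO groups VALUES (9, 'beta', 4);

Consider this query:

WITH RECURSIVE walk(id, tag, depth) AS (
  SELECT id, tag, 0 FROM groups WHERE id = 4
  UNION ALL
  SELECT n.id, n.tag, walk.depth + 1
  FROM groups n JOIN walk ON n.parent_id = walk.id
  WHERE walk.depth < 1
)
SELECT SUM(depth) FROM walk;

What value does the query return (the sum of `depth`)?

Base: id=4 (rho) at depth 0.
Iteration 1: rows with parent_id in {4} -> eta (id 6, depth 1), beta (id 9, depth 1).
Iteration 2: depth < 1 fails for all current rows; recursion stops.
SUM(depth) = 0 + 1 + 1 = 2.

2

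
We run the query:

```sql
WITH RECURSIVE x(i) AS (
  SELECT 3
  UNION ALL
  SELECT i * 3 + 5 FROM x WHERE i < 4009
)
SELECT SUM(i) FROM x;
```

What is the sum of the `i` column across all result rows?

Base: i=3.
Iteration 1: 3 < 4009 holds -> i = 3 * 3 + 5 = 14.
Iteration 2: 14 < 4009 holds -> i = 14 * 3 + 5 = 47.
Iteration 3: 47 < 4009 holds -> i = 47 * 3 + 5 = 146.
Iteration 4: 146 < 4009 holds -> i = 146 * 3 + 5 = 443.
Iteration 5: 443 < 4009 holds -> i = 443 * 3 + 5 = 1334.
Iteration 6: 1334 < 4009 holds -> i = 1334 * 3 + 5 = 4007.
Iteration 7: 4007 < 4009 holds -> i = 4007 * 3 + 5 = 12026.
Iteration 8: 12026 < 4009 fails; recursion stops.
SUM(i) = 3 + 14 + 47 + 146 + 443 + 1334 + 4007 + 12026 = 18020.

18020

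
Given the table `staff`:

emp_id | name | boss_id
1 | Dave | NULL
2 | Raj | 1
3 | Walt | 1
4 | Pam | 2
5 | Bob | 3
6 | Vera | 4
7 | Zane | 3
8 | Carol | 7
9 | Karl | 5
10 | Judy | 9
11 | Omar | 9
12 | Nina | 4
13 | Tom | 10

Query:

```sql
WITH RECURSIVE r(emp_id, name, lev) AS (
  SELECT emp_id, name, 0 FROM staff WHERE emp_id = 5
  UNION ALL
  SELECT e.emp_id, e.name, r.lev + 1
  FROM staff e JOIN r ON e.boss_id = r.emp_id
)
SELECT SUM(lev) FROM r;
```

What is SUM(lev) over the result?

Base: emp_id=5 (Bob) at lev 0.
Iteration 1: rows with boss_id in {5} -> Karl (id 9, lev 1).
Iteration 2: rows with boss_id in {9} -> Judy (id 10, lev 2), Omar (id 11, lev 2).
Iteration 3: rows with boss_id in {10,11} -> Tom (id 13, lev 3).
Iteration 4: no rows with boss_id in {13}; recursion stops.
SUM(lev) = 0 + 1 + 2 + 2 + 3 = 8.

8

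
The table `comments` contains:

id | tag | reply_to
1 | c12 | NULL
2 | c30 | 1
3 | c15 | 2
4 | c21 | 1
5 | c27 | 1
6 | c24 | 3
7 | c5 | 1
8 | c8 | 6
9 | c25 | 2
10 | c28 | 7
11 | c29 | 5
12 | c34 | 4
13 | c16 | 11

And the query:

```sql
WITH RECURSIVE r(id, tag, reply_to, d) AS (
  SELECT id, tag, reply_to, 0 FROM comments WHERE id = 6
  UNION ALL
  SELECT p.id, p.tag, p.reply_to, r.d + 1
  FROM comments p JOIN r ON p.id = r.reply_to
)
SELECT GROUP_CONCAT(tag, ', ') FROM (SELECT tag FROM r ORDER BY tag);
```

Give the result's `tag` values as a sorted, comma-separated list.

c12, c15, c24, c30

Base: id=6 (c24), reply_to=3, d 0.
Iteration 1: join on id=3 -> c15 (id 3, reply_to=2, d 1).
Iteration 2: join on id=2 -> c30 (id 2, reply_to=1, d 2).
Iteration 3: join on id=1 -> c12 (id 1, reply_to=NULL, d 3).
Iteration 4: reply_to is NULL; no match; recursion stops.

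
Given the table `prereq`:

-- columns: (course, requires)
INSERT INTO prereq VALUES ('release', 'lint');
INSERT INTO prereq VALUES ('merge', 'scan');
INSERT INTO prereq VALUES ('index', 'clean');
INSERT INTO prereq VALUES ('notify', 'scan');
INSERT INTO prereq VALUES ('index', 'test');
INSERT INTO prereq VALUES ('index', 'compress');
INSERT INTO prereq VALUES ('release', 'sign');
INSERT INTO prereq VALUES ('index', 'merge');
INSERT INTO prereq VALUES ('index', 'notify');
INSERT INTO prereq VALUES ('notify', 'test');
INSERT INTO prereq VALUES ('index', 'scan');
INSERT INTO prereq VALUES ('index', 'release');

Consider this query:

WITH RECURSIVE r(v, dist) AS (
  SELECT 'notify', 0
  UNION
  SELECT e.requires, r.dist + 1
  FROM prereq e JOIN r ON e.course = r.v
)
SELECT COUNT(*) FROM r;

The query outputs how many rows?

Base: (notify, dist=0).
Iteration 1: edges from {notify} -> (scan, dist=1), (test, dist=1).
Iteration 2: no outgoing edges from {scan,test}; recursion stops.
Total rows emitted: 3.

3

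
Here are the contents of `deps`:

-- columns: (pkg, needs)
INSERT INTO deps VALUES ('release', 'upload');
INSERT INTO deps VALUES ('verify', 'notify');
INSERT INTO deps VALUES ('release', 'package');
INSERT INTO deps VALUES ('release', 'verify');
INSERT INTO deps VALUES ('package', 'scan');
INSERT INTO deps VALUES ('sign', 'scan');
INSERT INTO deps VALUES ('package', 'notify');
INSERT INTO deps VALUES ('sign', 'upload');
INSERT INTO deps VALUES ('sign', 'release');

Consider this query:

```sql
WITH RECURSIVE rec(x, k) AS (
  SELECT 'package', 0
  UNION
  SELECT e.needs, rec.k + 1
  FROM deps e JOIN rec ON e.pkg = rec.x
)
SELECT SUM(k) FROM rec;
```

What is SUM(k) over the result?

2

Base: (package, k=0).
Iteration 1: edges from {package} -> (notify, k=1), (scan, k=1).
Iteration 2: no outgoing edges from {notify,scan}; recursion stops.
SUM(k) = 0 + 1 + 1 = 2.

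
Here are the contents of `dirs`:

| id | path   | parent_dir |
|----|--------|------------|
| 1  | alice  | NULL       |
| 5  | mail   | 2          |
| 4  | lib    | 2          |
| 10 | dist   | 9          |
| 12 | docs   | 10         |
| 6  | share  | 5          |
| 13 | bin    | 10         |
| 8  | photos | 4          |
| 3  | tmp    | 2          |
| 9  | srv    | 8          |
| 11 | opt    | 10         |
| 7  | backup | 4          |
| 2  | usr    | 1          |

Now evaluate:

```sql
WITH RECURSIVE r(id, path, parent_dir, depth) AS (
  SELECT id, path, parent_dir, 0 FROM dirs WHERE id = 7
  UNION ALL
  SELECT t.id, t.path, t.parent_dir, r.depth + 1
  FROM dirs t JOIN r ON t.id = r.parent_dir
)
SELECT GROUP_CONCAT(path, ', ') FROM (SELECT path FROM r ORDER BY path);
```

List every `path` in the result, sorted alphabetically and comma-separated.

alice, backup, lib, usr

Base: id=7 (backup), parent_dir=4, depth 0.
Iteration 1: join on id=4 -> lib (id 4, parent_dir=2, depth 1).
Iteration 2: join on id=2 -> usr (id 2, parent_dir=1, depth 2).
Iteration 3: join on id=1 -> alice (id 1, parent_dir=NULL, depth 3).
Iteration 4: parent_dir is NULL; no match; recursion stops.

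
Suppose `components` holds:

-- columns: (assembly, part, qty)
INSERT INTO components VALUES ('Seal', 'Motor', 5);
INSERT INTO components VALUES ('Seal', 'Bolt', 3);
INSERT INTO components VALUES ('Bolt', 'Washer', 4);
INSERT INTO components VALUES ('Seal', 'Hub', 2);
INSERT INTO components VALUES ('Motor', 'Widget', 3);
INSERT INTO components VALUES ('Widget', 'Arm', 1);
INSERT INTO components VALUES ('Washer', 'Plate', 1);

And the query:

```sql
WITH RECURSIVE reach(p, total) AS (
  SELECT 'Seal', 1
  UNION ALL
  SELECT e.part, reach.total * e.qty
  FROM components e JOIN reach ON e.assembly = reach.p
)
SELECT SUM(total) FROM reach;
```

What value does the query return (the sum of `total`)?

65

Base: (Seal, total=1).
Iteration 1: components of {Seal} -> Bolt = 1*3 = 3, Hub = 1*2 = 2, Motor = 1*5 = 5.
Iteration 2: components of {Bolt,Hub,Motor} -> Washer = 3*4 = 12, Widget = 5*3 = 15.
Iteration 3: components of {Washer,Widget} -> Arm = 15*1 = 15, Plate = 12*1 = 12.
Iteration 4: no further components; recursion stops.
SUM(total) = 1 + 5 + 3 + 2 + 15 + 12 + 15 + 12 = 65.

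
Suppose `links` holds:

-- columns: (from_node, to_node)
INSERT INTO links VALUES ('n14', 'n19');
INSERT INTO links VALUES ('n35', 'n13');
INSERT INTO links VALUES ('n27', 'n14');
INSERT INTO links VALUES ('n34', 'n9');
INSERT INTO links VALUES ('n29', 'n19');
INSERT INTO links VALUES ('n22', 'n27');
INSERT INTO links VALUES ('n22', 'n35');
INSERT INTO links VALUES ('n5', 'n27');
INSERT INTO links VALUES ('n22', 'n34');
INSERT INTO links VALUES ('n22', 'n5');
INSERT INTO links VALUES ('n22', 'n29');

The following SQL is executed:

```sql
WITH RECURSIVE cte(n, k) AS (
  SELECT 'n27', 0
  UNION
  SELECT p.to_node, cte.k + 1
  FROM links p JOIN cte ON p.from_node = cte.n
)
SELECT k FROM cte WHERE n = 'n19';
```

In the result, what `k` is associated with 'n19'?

Base: (n27, k=0).
Iteration 1: edges from {n27} -> (n14, k=1).
Iteration 2: edges from {n14} -> (n19, k=2).
Iteration 3: no outgoing edges from {n19}; recursion stops.

2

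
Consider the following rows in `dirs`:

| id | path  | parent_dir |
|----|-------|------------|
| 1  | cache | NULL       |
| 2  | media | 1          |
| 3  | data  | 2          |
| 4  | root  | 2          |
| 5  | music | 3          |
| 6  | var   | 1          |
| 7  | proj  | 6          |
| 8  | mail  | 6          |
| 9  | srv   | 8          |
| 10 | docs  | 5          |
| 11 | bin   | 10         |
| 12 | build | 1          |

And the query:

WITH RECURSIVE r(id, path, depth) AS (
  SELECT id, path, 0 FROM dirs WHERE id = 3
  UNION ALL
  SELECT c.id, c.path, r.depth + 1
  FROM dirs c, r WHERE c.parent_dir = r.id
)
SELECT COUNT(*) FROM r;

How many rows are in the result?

4

Base: id=3 (data) at depth 0.
Iteration 1: rows with parent_dir in {3} -> music (id 5, depth 1).
Iteration 2: rows with parent_dir in {5} -> docs (id 10, depth 2).
Iteration 3: rows with parent_dir in {10} -> bin (id 11, depth 3).
Iteration 4: no rows with parent_dir in {11}; recursion stops.
Total rows emitted: 4.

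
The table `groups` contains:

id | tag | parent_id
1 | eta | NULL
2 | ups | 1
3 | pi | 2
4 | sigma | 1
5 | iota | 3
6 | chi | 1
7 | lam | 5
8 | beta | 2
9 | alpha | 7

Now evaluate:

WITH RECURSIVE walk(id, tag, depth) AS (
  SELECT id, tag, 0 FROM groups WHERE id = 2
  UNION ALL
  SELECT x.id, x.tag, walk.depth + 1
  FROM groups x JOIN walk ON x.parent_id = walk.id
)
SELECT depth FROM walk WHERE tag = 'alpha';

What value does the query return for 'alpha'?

Base: id=2 (ups) at depth 0.
Iteration 1: rows with parent_id in {2} -> pi (id 3, depth 1), beta (id 8, depth 1).
Iteration 2: rows with parent_id in {3,8} -> iota (id 5, depth 2).
Iteration 3: rows with parent_id in {5} -> lam (id 7, depth 3).
Iteration 4: rows with parent_id in {7} -> alpha (id 9, depth 4).
Iteration 5: no rows with parent_id in {9}; recursion stops.

4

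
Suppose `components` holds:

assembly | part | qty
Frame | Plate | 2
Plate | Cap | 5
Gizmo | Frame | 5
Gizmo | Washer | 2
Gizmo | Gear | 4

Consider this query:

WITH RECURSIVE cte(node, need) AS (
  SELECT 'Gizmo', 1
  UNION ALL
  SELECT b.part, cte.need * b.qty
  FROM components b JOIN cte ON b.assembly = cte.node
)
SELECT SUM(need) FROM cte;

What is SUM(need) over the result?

Base: (Gizmo, need=1).
Iteration 1: components of {Gizmo} -> Frame = 1*5 = 5, Gear = 1*4 = 4, Washer = 1*2 = 2.
Iteration 2: components of {Frame,Gear,Washer} -> Plate = 5*2 = 10.
Iteration 3: components of {Plate} -> Cap = 10*5 = 50.
Iteration 4: no further components; recursion stops.
SUM(need) = 1 + 5 + 2 + 4 + 10 + 50 = 72.

72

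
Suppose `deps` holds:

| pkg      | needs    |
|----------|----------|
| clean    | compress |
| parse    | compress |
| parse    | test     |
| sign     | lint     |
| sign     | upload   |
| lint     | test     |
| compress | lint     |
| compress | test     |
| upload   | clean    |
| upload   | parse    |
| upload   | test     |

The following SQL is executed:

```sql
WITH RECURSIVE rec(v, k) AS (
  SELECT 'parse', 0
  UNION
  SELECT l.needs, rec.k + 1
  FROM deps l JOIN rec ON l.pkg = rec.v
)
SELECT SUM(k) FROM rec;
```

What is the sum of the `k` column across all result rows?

Base: (parse, k=0).
Iteration 1: edges from {parse} -> (compress, k=1), (test, k=1).
Iteration 2: edges from {compress,test} -> (lint, k=2), (test, k=2).
Iteration 3: edges from {lint,test} -> (test, k=3).
Iteration 4: no outgoing edges from {test}; recursion stops.
SUM(k) = 0 + 1 + 1 + 2 + 2 + 3 = 9.

9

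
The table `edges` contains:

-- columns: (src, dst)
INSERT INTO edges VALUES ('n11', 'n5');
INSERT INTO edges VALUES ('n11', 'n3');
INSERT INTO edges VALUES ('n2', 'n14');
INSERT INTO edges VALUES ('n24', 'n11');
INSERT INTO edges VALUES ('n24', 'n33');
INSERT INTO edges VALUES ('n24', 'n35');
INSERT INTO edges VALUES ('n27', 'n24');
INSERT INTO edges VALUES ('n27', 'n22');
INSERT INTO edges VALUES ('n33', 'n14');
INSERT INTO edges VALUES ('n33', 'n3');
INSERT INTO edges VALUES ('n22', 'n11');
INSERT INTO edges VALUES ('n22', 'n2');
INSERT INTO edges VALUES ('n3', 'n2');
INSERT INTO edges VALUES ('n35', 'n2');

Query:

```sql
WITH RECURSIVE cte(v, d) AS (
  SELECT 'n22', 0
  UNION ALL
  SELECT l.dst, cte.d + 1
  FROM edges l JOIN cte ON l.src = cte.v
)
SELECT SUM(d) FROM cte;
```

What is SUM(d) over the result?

Base: (n22, d=0).
Iteration 1: edges from {n22} -> (n11, d=1), (n2, d=1).
Iteration 2: edges from {n11,n2} -> (n14, d=2), (n3, d=2), (n5, d=2).
Iteration 3: edges from {n14,n3,n5} -> (n2, d=3).
Iteration 4: edges from {n2} -> (n14, d=4).
Iteration 5: no outgoing edges from {n14}; recursion stops.
SUM(d) = 0 + 1 + 1 + 2 + 2 + 2 + 3 + 4 = 15.

15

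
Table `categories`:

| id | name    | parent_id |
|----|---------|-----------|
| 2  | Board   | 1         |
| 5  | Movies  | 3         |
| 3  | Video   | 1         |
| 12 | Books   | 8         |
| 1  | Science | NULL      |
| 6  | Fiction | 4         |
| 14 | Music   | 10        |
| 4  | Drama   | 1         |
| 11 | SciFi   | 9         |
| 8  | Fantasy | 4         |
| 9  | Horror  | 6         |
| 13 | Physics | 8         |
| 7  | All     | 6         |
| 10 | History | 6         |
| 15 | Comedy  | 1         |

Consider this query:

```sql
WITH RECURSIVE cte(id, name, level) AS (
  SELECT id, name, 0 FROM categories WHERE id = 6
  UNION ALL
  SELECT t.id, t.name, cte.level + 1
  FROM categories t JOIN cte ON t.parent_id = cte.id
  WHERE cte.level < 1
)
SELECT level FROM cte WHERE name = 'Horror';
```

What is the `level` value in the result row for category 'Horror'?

Base: id=6 (Fiction) at level 0.
Iteration 1: rows with parent_id in {6} -> All (id 7, level 1), Horror (id 9, level 1), History (id 10, level 1).
Iteration 2: level < 1 fails for all current rows; recursion stops.

1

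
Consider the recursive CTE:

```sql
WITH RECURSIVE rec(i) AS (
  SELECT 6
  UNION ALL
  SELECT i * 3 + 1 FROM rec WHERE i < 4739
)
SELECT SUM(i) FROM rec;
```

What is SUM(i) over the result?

Base: i=6.
Iteration 1: 6 < 4739 holds -> i = 6 * 3 + 1 = 19.
Iteration 2: 19 < 4739 holds -> i = 19 * 3 + 1 = 58.
Iteration 3: 58 < 4739 holds -> i = 58 * 3 + 1 = 175.
Iteration 4: 175 < 4739 holds -> i = 175 * 3 + 1 = 526.
Iteration 5: 526 < 4739 holds -> i = 526 * 3 + 1 = 1579.
Iteration 6: 1579 < 4739 holds -> i = 1579 * 3 + 1 = 4738.
Iteration 7: 4738 < 4739 holds -> i = 4738 * 3 + 1 = 14215.
Iteration 8: 14215 < 4739 fails; recursion stops.
SUM(i) = 6 + 19 + 58 + 175 + 526 + 1579 + 4738 + 14215 = 21316.

21316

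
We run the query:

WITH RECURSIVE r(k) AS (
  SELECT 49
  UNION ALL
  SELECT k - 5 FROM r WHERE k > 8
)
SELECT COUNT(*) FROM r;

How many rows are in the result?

Base: k=49.
Iteration 1: 49 > 8 holds -> k = 49 - 5 = 44.
Iteration 2: 44 > 8 holds -> k = 44 - 5 = 39.
Iteration 3: 39 > 8 holds -> k = 39 - 5 = 34.
Iteration 4: 34 > 8 holds -> k = 34 - 5 = 29.
Iteration 5: 29 > 8 holds -> k = 29 - 5 = 24.
Iteration 6: 24 > 8 holds -> k = 24 - 5 = 19.
Iteration 7: 19 > 8 holds -> k = 19 - 5 = 14.
Iteration 8: 14 > 8 holds -> k = 14 - 5 = 9.
Iteration 9: 9 > 8 holds -> k = 9 - 5 = 4.
Iteration 10: 4 > 8 fails; recursion stops.
Total rows emitted: 10.

10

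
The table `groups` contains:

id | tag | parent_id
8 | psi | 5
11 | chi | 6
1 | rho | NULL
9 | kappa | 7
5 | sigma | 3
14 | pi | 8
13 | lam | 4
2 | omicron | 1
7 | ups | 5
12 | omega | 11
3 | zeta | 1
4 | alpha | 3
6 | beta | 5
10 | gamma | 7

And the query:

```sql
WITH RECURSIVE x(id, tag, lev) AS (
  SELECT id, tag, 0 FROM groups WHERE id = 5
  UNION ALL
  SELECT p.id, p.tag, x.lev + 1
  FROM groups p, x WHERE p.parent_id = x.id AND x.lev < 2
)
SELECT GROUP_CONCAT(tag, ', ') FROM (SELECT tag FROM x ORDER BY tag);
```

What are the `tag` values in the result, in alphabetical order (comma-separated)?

Base: id=5 (sigma) at lev 0.
Iteration 1: rows with parent_id in {5} -> beta (id 6, lev 1), ups (id 7, lev 1), psi (id 8, lev 1).
Iteration 2: rows with parent_id in {6,7,8} -> kappa (id 9, lev 2), gamma (id 10, lev 2), chi (id 11, lev 2), pi (id 14, lev 2).
Iteration 3: lev < 2 fails for all current rows; recursion stops.

beta, chi, gamma, kappa, pi, psi, sigma, ups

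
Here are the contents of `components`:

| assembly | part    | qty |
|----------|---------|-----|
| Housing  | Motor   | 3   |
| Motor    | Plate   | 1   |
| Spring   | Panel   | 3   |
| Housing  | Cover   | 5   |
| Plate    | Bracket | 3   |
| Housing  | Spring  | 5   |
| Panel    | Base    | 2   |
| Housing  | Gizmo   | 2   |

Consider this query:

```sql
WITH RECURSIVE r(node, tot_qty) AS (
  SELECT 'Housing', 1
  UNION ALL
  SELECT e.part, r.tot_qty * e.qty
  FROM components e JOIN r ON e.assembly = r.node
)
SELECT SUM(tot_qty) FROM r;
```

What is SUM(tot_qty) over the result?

Base: (Housing, tot_qty=1).
Iteration 1: components of {Housing} -> Cover = 1*5 = 5, Gizmo = 1*2 = 2, Motor = 1*3 = 3, Spring = 1*5 = 5.
Iteration 2: components of {Cover,Gizmo,Motor,Spring} -> Panel = 5*3 = 15, Plate = 3*1 = 3.
Iteration 3: components of {Panel,Plate} -> Base = 15*2 = 30, Bracket = 3*3 = 9.
Iteration 4: no further components; recursion stops.
SUM(tot_qty) = 1 + 5 + 3 + 5 + 2 + 15 + 3 + 30 + 9 = 73.

73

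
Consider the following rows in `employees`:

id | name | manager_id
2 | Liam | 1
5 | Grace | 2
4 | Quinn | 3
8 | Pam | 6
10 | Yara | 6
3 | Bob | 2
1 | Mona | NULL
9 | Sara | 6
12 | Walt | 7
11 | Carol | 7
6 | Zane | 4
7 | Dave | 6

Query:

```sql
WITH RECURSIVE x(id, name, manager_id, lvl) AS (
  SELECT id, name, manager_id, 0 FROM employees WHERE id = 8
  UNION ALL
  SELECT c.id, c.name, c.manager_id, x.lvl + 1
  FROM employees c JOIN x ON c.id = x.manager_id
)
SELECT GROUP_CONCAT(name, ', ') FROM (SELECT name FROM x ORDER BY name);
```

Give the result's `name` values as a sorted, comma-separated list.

Bob, Liam, Mona, Pam, Quinn, Zane

Base: id=8 (Pam), manager_id=6, lvl 0.
Iteration 1: join on id=6 -> Zane (id 6, manager_id=4, lvl 1).
Iteration 2: join on id=4 -> Quinn (id 4, manager_id=3, lvl 2).
Iteration 3: join on id=3 -> Bob (id 3, manager_id=2, lvl 3).
Iteration 4: join on id=2 -> Liam (id 2, manager_id=1, lvl 4).
Iteration 5: join on id=1 -> Mona (id 1, manager_id=NULL, lvl 5).
Iteration 6: manager_id is NULL; no match; recursion stops.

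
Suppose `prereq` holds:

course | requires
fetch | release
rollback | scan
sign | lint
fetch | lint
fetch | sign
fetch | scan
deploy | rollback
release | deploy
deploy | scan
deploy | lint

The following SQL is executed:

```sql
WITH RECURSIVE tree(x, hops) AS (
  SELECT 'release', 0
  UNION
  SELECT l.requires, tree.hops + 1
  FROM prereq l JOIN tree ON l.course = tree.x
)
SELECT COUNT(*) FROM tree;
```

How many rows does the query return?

Base: (release, hops=0).
Iteration 1: edges from {release} -> (deploy, hops=1).
Iteration 2: edges from {deploy} -> (lint, hops=2), (rollback, hops=2), (scan, hops=2).
Iteration 3: edges from {lint,rollback,scan} -> (scan, hops=3).
Iteration 4: no outgoing edges from {scan}; recursion stops.
Total rows emitted: 6.

6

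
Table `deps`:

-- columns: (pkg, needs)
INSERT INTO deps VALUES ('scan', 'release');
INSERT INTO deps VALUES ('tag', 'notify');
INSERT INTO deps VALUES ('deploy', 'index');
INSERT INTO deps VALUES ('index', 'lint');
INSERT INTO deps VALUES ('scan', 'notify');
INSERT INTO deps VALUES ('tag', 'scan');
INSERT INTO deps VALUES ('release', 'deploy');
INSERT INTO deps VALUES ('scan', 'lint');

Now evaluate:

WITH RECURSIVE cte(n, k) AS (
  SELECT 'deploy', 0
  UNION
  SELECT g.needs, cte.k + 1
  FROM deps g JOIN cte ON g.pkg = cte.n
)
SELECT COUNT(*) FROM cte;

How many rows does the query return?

Base: (deploy, k=0).
Iteration 1: edges from {deploy} -> (index, k=1).
Iteration 2: edges from {index} -> (lint, k=2).
Iteration 3: no outgoing edges from {lint}; recursion stops.
Total rows emitted: 3.

3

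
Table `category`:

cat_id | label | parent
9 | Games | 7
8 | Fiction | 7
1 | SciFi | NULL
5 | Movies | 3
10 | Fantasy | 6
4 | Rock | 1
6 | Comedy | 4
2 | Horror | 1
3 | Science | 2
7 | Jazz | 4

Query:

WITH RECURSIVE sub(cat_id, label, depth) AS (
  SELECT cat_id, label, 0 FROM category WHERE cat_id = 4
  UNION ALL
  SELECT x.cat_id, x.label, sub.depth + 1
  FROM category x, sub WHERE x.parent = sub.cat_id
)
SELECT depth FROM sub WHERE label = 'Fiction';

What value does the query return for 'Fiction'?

Base: cat_id=4 (Rock) at depth 0.
Iteration 1: rows with parent in {4} -> Comedy (id 6, depth 1), Jazz (id 7, depth 1).
Iteration 2: rows with parent in {6,7} -> Fiction (id 8, depth 2), Games (id 9, depth 2), Fantasy (id 10, depth 2).
Iteration 3: no rows with parent in {8,9,10}; recursion stops.

2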